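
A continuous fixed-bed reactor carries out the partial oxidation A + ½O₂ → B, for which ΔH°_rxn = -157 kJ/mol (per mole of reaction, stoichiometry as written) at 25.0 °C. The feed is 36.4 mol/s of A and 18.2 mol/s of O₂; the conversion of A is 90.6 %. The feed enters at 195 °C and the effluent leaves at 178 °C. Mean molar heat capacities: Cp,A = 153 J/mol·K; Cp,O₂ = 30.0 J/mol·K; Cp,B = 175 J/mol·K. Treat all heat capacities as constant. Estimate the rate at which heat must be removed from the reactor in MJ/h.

Extent of reaction ξ = 0.906 × 36.4 = 32.978 mol/s
Reaction term: ξ·ΔH°_rxn = 32.978 × -157 = -5177.6 kJ/s
Sensible, feed 195→25 °C: -1039.6 kJ/s
Outlet flows (mol/s): A 3.4216, O₂ 1.7108, B 32.978
Sensible, products 25→178 °C: 970.95 kJ/s
Q = ΔH = -5246.2 kJ/s = -5246.2 kW
Heat removed = 18886 MJ/h

Q_out = 18900 MJ/h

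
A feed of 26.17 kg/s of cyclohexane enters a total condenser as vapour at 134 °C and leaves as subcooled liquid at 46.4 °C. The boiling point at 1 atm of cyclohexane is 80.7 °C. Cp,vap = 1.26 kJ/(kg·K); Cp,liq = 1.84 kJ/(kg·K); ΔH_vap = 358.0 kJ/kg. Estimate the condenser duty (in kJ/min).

vapour 134→80.7 °C: -67.158 kJ/kg
condensation at 80.7 °C: -358 kJ/kg
liquid 80.7→46.4 °C: -63.112 kJ/kg
Δh = -67.158 + -358 + -63.112 = -488.27 kJ/kg
Q = ṁ·Δh = 26.17 kg/s × -488.27 kJ/kg = -12778 kJ/s
|Q| = 12778 kW = 766680 kJ/min

Q_c = 767000 kJ/min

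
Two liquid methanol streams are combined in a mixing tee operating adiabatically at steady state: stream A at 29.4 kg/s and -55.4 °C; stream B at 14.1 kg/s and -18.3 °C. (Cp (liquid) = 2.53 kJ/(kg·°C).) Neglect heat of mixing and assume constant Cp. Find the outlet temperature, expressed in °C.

T_out = -43.4 °C

Energy balance with Q = 0: Σ ṁᵢCp,ᵢ(T_out − Tᵢ) = 0
Σ ṁᵢCp,ᵢTᵢ = 29.4×2.53×-55.4 + 14.1×2.53×-18.3 = -4773.6
Σ ṁᵢCp,ᵢ = 29.4×2.53 + 14.1×2.53 = 110.05
T_out = -4773.6 / 110.05 = -43.374 °C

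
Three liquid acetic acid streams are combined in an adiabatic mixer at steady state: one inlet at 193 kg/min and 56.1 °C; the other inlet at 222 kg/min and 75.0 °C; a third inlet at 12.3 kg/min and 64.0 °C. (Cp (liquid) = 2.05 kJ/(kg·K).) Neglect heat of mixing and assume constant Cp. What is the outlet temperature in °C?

T_out = 66.1 °C

Energy balance with Q = 0: Σ ṁᵢCp,ᵢ(T_out − Tᵢ) = 0
T_out = Σ ṁᵢCp,ᵢTᵢ / Σ ṁᵢCp,ᵢ
      = 57942 / 875.96 = 66.147 °C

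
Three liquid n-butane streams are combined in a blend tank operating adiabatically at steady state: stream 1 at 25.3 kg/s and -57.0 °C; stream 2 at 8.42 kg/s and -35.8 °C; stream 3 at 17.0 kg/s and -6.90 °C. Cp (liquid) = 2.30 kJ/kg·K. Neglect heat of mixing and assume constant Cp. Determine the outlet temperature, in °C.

Adiabatic, steady state ⇒ Σ ṁᵢCp,ᵢ(T_out − Tᵢ) = 0
Σ ṁᵢCp,ᵢTᵢ = 25.3×2.30×-57.0 + 8.42×2.30×-35.8 + 17.0×2.30×-6.90 = -4279.9
Σ ṁᵢCp,ᵢ = 25.3×2.30 + 8.42×2.30 + 17.0×2.30 = 116.66
T_out = -4279.9 / 116.66 = -36.688 °C

T_out = -36.7 °C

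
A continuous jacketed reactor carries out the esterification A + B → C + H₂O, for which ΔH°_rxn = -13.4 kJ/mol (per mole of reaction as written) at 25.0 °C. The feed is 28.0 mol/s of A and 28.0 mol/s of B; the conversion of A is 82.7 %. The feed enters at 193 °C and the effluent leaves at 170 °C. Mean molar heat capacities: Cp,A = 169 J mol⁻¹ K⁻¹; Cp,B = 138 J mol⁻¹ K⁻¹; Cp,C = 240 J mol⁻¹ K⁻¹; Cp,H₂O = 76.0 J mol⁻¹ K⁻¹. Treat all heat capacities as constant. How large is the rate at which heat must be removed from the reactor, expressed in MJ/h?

Q_out = 1720 MJ/h

Extent of reaction ξ = 0.827 × 28.0 = 23.156 mol/s
Reaction term: ξ·ΔH°_rxn = 23.156 × -13.4 = -310.29 kJ/s
Sensible, feed 193→25 °C: -1444.1 kJ/s
Outlet flows (mol/s): A 4.844, B 4.844, C 23.156, H₂O 23.156
Sensible, products 25→170 °C: 1276.6 kJ/s
Q = ΔH = -477.78 kJ/s = -477.78 kW
Heat removed = 1720 MJ/h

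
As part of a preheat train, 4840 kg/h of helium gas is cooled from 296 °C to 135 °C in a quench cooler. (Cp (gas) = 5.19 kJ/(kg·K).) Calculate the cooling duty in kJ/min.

Q = ṁ·Cp·ΔT = 4840 × 5.19 × (135 − 296) = -4.0443e+06 kJ/h
Converting: 4.0443e+06 / 3600 s = 1123.4 kW
Cooling duty = 67404 kJ/min

Q_c = 67400 kJ/min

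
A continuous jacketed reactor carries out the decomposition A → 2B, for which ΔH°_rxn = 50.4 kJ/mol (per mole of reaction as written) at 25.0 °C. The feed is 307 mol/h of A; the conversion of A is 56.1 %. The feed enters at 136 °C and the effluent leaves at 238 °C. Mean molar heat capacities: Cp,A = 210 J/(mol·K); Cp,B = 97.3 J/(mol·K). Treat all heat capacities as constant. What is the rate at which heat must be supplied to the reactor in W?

Extent of reaction ξ = 0.561 × 307 = 172.23 mol/h
Reaction term: ξ·ΔH°_rxn = 172.23 × 50.4 = 8680.2 kJ/h
Sensible, feed 136→25 °C: -7156.2 kJ/h
Outlet flows (mol/h): A 134.77, B 344.45
Sensible, products 25→238 °C: 13167 kJ/h
Q = ΔH = 14691 kJ/h = 4.0809 kW
Heat supplied = 4080.9 W

Q_in = 4080 W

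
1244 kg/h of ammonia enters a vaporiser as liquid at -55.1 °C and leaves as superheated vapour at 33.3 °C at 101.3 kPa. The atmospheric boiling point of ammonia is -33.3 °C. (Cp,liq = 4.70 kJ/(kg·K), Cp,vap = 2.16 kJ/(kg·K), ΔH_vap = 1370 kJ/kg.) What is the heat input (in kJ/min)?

Q = 33500 kJ/min

liquid -55.1→-33.3 °C: 102.46 kJ/kg
vaporisation at -33.3 °C: 1370 kJ/kg
vapour -33.3→33.3 °C: 143.86 kJ/kg
Δh = 102.46 + 1370 + 143.86 = 1616.3 kJ/kg
Q = ṁ·Δh = 1244 kg/h × 1616.3 kJ/kg = 2.0107e+06 kJ/h
|Q| = 558.53 kW = 33512 kJ/min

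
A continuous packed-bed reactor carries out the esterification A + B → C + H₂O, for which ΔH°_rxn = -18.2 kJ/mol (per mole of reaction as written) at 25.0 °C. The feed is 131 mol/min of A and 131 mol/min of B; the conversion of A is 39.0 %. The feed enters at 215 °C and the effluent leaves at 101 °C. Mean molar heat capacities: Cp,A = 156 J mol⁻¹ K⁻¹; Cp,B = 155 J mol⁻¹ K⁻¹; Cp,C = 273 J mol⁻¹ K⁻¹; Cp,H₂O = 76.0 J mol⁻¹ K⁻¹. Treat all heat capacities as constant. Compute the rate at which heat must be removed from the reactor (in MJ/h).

Q_out = 326 MJ/h

Extent of reaction ξ = 0.390 × 131 = 51.09 mol/min
Reaction term: ξ·ΔH°_rxn = 51.09 × -18.2 = -929.84 kJ/min
Sensible, feed 215→25 °C: -7740.8 kJ/min
Outlet flows (mol/min): A 79.91, B 79.91, C 51.09, H₂O 51.09
Sensible, products 25→101 °C: 3243.9 kJ/min
Q = ΔH = -5426.8 kJ/min = -90.446 kW
Heat removed = 325.61 MJ/h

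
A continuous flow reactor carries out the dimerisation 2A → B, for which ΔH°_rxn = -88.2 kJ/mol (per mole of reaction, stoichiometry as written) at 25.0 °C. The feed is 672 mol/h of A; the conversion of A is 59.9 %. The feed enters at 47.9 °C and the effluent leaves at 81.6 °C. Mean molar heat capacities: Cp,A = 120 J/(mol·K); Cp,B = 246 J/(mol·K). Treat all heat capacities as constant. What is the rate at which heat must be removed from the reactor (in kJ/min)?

Extent of reaction ξ = 0.599 × 672 / 2 = 201.26 mol/h
Reaction term: ξ·ΔH°_rxn = 201.26 × -88.2 = -17751 kJ/h
Sensible, feed 47.9→25 °C: -1846.7 kJ/h
Outlet flows (mol/h): A 269.47, B 201.26
Sensible, products 25→81.6 °C: 4632.6 kJ/h
Q = ΔH = -14966 kJ/h = -4.1571 kW
Heat removed = 249.43 kJ/min

Q_out = 249 kJ/min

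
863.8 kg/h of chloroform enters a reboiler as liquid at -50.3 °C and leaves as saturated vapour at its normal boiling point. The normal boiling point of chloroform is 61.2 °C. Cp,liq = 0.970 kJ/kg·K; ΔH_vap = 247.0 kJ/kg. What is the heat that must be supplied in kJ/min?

Q = 5110 kJ/min

liquid -50.3→61.2 °C: 108.16 kJ/kg
vaporisation at 61.2 °C: 247 kJ/kg
Δh = 108.16 + 247 = 355.15 kJ/kg
Q = ṁ·Δh = 863.8 kg/h × 355.15 kJ/kg = 306780 kJ/h
|Q| = 85.217 kW = 5113 kJ/min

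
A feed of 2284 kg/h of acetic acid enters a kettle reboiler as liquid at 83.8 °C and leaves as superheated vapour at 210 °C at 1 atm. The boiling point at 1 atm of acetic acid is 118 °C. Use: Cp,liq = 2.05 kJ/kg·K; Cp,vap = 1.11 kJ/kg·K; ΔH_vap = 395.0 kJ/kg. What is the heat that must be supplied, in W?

Q = 360000 W

liquid 83.8→118 °C: 70.11 kJ/kg
vaporisation at 118 °C: 395 kJ/kg
vapour 118→210 °C: 102.12 kJ/kg
Δh = 70.11 + 395 + 102.12 = 567.23 kJ/kg
Q = ṁ·Δh = 2284 kg/h × 567.23 kJ/kg = 1.2956e+06 kJ/h
|Q| = 359.88 kW = 359880 W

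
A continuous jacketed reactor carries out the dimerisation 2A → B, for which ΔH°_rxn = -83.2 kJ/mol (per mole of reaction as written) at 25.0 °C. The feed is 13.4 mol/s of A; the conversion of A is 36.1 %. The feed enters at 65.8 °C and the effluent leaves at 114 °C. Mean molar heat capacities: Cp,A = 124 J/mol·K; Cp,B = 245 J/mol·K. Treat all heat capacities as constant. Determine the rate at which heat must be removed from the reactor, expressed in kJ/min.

Extent of reaction ξ = 0.361 × 13.4 / 2 = 2.4187 mol/s
Reaction term: ξ·ΔH°_rxn = 2.4187 × -83.2 = -201.24 kJ/s
Sensible, feed 65.8→25 °C: -67.793 kJ/s
Outlet flows (mol/s): A 8.5626, B 2.4187
Sensible, products 25→114 °C: 147.24 kJ/s
Q = ΔH = -121.79 kJ/s = -121.79 kW
Heat removed = 7307.6 kJ/min

Q_out = 7310 kJ/min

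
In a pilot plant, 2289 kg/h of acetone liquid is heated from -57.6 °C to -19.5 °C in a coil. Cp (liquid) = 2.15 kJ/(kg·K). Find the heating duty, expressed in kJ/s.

Q = ṁ·Cp·ΔT = 2289 × 2.15 × (-19.5 − -57.6) = 187500 kJ/h
Converting: 187500 / 3600 s = 52.084 kW

Q = 52.1 kJ/s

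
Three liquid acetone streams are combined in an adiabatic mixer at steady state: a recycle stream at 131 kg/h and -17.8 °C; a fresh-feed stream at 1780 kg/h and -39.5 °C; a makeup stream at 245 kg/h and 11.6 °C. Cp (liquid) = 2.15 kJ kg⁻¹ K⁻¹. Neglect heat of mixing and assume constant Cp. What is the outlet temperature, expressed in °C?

T_out = -32.4 °C

Adiabatic, steady state ⇒ Σ ṁᵢCp,ᵢ(T_out − Tᵢ) = 0
T_out = Σ ṁᵢCp,ᵢTᵢ / Σ ṁᵢCp,ᵢ
      = -150070 / 4635.4 = -32.375 °C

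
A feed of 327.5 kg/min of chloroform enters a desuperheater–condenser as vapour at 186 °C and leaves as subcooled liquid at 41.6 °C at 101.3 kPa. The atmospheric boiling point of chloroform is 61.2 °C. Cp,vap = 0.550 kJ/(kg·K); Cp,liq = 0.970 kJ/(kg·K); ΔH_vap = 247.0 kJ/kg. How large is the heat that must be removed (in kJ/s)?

vapour 186→61.2 °C: -68.64 kJ/kg
condensation at 61.2 °C: -247 kJ/kg
liquid 61.2→41.6 °C: -19.012 kJ/kg
Δh = -68.64 + -247 + -19.012 = -334.65 kJ/kg
Q = ṁ·Δh = 327.5 kg/min × -334.65 kJ/kg = -109600 kJ/min
|Q| = 1826.6 kW

Q_c = 1830 kJ/s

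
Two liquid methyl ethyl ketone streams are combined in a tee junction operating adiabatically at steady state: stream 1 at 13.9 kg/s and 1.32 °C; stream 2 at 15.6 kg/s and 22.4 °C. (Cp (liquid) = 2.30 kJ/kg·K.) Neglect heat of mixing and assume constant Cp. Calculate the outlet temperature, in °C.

T_out = 12.5 °C

Energy balance with Q = 0: Σ ṁᵢCp,ᵢ(T_out − Tᵢ) = 0
T_out = Σ ṁᵢCp,ᵢTᵢ / Σ ṁᵢCp,ᵢ
      = 845.91 / 67.85 = 12.467 °C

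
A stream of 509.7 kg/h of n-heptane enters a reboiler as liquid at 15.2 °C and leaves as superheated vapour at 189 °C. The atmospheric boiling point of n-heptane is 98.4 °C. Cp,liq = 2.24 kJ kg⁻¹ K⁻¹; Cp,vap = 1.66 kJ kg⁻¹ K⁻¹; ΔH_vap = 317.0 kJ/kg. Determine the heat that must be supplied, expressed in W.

liquid 15.2→98.4 °C: 186.37 kJ/kg
vaporisation at 98.4 °C: 317 kJ/kg
vapour 98.4→189 °C: 150.4 kJ/kg
Δh = 186.37 + 317 + 150.4 = 653.76 kJ/kg
Q = ṁ·Δh = 509.7 kg/h × 653.76 kJ/kg = 333220 kJ/h
|Q| = 92.562 kW = 92562 W

Q = 92600 W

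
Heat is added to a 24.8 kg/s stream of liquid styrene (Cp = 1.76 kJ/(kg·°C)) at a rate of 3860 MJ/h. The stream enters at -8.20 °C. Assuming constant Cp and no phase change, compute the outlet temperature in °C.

T_out = 16.4 °C

Q = 3860 MJ/h = 1072.2 kJ/s
ΔT = Q/(ṁ·Cp) = 1072.2/(24.8×1.76) = 24.565 K
T_out = -8.20 + 24.565 = 16.365 °C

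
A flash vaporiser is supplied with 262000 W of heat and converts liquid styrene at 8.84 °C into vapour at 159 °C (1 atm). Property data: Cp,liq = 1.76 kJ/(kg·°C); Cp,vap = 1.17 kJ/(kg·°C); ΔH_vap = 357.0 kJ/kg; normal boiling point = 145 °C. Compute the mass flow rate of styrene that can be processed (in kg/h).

Δh = 1.76×(145−8.84) + 357.0 + 1.17×(159−145) = 613.02 kJ/kg
Q = 262000 W = 262 kJ/s = 943200 kJ/h
ṁ = Q/Δh = 943200 / 613.02 = 1538.6 kg/h

ṁ = 1540 kg/h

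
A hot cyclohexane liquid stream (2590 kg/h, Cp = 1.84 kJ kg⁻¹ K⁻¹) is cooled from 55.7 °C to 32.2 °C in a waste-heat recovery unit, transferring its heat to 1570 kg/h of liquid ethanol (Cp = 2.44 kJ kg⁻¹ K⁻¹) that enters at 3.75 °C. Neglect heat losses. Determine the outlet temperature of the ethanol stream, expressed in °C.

Heat released by hot stream: Q = 2590 × 1.84 × (55.7 − 32.2) = 111990 kJ/h
Energy balance on cold side (adiabatic exchanger): Q = ṁ_c·Cp_c·(T_c,out − T_c,in)
T_c,out = 3.75 + 111990/(1570 × 2.44) = 32.985 °C

T_c,out = 33.0 °C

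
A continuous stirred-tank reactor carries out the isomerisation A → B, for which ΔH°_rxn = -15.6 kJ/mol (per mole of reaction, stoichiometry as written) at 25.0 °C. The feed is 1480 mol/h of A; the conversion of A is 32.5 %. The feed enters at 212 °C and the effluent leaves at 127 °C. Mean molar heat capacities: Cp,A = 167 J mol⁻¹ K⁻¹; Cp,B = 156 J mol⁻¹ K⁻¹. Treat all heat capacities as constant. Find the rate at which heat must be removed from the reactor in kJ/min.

Extent of reaction ξ = 0.325 × 1480 = 481 mol/h
Reaction term: ξ·ΔH°_rxn = 481 × -15.6 = -7503.6 kJ/h
Sensible, feed 212→25 °C: -46219 kJ/h
Outlet flows (mol/h): A 999, B 481
Sensible, products 25→127 °C: 24671 kJ/h
Q = ΔH = -29052 kJ/h = -8.07 kW
Heat removed = 484.2 kJ/min

Q_out = 484 kJ/min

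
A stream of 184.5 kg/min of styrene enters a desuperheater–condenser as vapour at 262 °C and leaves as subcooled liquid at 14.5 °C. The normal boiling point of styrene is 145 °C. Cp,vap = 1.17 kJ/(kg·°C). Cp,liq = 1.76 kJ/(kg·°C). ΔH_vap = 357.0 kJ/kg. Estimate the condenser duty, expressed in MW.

vapour 262→145 °C: -136.89 kJ/kg
condensation at 145 °C: -357 kJ/kg
liquid 145→14.5 °C: -229.68 kJ/kg
Δh = -136.89 + -357 + -229.68 = -723.57 kJ/kg
Q = ṁ·Δh = 184.5 kg/min × -723.57 kJ/kg = -133500 kJ/min
|Q| = 2225 kW = 2.225 MW

Q_c = 2.22 MW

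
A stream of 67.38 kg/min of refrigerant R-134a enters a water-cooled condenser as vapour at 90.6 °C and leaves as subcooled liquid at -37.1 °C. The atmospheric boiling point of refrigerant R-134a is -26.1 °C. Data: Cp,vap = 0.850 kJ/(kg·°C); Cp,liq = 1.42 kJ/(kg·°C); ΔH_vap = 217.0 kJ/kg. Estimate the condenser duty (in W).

vapour 90.6→-26.1 °C: -99.195 kJ/kg
condensation at -26.1 °C: -217 kJ/kg
liquid -26.1→-37.1 °C: -15.62 kJ/kg
Δh = -99.195 + -217 + -15.62 = -331.81 kJ/kg
Q = ṁ·Δh = 67.38 kg/min × -331.81 kJ/kg = -22358 kJ/min
|Q| = 372.63 kW = 372630 W

Q_c = 373000 W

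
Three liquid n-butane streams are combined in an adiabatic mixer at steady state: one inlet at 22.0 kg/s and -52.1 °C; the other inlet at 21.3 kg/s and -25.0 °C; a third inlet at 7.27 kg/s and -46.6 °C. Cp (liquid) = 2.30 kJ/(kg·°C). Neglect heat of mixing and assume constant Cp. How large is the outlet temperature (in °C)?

No heat crosses the boundary, so H_out = H_in.
Σ ṁᵢCp,ᵢTᵢ = 22.0×2.30×-52.1 + 21.3×2.30×-25.0 + 7.27×2.30×-46.6 = -4640.2
Σ ṁᵢCp,ᵢ = 22.0×2.30 + 21.3×2.30 + 7.27×2.30 = 116.31
T_out = -4640.2 / 116.31 = -39.895 °C

T_out = -39.9 °C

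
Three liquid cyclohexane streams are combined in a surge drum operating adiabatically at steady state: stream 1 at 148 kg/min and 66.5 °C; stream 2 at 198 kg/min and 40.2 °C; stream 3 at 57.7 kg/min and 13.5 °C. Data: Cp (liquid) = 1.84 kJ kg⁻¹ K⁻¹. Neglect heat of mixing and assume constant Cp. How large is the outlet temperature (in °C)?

No heat crosses the boundary, so H_out = H_in.
Σ ṁᵢCp,ᵢTᵢ = 148×1.84×66.5 + 198×1.84×40.2 + 57.7×1.84×13.5 = 34188
Σ ṁᵢCp,ᵢ = 148×1.84 + 198×1.84 + 57.7×1.84 = 742.81
T_out = 34188 / 742.81 = 46.026 °C

T_out = 46.0 °C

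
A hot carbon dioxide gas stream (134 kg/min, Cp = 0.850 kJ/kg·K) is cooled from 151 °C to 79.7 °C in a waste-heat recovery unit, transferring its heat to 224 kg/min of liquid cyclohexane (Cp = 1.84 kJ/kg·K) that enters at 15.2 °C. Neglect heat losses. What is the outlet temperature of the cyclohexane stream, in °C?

Heat released by hot stream: Q = 134 × 0.850 × (151 − 79.7) = 8121.1 kJ/min
Energy balance on cold side (adiabatic exchanger): Q = ṁ_c·Cp_c·(T_c,out − T_c,in)
T_c,out = 15.2 + 8121.1/(224 × 1.84) = 34.904 °C

T_c,out = 34.9 °C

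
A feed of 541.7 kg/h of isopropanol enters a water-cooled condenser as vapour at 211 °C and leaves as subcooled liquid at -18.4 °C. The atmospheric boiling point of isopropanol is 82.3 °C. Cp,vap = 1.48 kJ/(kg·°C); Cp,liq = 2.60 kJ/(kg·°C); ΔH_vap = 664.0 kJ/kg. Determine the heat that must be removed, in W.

Q_c = 168000 W

vapour 211→82.3 °C: -190.48 kJ/kg
condensation at 82.3 °C: -664 kJ/kg
liquid 82.3→-18.4 °C: -261.82 kJ/kg
Δh = -190.48 + -664 + -261.82 = -1116.3 kJ/kg
Q = ṁ·Δh = 541.7 kg/h × -1116.3 kJ/kg = -604700 kJ/h
|Q| = 167.97 kW = 167970 W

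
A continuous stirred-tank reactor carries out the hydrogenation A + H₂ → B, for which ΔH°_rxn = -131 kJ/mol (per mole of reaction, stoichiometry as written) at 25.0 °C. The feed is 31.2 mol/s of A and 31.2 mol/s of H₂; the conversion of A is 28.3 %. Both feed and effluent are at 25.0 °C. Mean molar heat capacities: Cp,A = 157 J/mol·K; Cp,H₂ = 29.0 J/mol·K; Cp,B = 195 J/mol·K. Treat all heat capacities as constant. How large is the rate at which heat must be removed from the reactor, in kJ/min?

Q_out = 69400 kJ/min

Extent of reaction ξ = 0.283 × 31.2 = 8.8296 mol/s
Reaction term: ξ·ΔH°_rxn = 8.8296 × -131 = -1156.7 kJ/s
Q = ΔH = -1156.7 kJ/s = -1156.7 kW
Heat removed = 69401 kJ/min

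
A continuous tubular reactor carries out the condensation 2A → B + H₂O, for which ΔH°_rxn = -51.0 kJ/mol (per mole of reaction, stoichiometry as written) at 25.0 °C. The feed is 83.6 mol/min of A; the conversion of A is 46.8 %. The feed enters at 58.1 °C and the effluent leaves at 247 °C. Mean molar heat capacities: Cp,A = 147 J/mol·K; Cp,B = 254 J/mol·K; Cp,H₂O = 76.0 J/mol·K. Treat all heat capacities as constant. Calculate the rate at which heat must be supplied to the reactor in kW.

Extent of reaction ξ = 0.468 × 83.6 / 2 = 19.562 mol/min
Reaction term: ξ·ΔH°_rxn = 19.562 × -51.0 = -997.68 kJ/min
Sensible, feed 58.1→25 °C: -406.77 kJ/min
Outlet flows (mol/min): A 44.475, B 19.562, H₂O 19.562
Sensible, products 25→247 °C: 2884.5 kJ/min
Q = ΔH = 1480.1 kJ/min = 24.668 kW
Heat supplied = 24.668 kW

Q_in = 24.7 kW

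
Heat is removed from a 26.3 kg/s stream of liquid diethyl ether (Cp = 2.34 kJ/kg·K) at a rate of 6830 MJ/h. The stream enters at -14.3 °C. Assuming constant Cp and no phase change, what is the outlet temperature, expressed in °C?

Q = 6830 MJ/h = 1897.2 kJ/s
ΔT = Q/(ṁ·Cp) = 1897.2/(26.3×2.34) = 30.828 K
T_out = -14.3 − 30.828 = -45.128 °C

T_out = -45.1 °C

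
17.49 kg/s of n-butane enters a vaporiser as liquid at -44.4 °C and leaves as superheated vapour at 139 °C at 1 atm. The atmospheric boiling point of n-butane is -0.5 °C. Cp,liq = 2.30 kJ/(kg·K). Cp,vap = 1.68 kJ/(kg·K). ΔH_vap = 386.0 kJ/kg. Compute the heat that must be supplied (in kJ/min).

liquid -44.4→-0.5 °C: 100.97 kJ/kg
vaporisation at -0.5 °C: 386 kJ/kg
vapour -0.5→139 °C: 234.36 kJ/kg
Δh = 100.97 + 386 + 234.36 = 721.33 kJ/kg
Q = ṁ·Δh = 17.49 kg/s × 721.33 kJ/kg = 12616 kJ/s
|Q| = 12616 kW = 756960 kJ/min

Q = 757000 kJ/min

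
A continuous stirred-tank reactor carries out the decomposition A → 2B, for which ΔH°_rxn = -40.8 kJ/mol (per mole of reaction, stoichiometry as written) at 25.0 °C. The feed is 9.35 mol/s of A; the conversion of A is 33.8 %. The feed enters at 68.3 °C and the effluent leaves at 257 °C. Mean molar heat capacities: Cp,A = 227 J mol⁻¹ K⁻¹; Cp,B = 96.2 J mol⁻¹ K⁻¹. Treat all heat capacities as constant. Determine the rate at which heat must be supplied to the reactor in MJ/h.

Q_in = 886 MJ/h

Extent of reaction ξ = 0.338 × 9.35 = 3.1603 mol/s
Reaction term: ξ·ΔH°_rxn = 3.1603 × -40.8 = -128.94 kJ/s
Sensible, feed 68.3→25 °C: -91.902 kJ/s
Outlet flows (mol/s): A 6.1897, B 6.3206
Sensible, products 25→257 °C: 467.04 kJ/s
Q = ΔH = 246.2 kJ/s = 246.2 kW
Heat supplied = 886.31 MJ/h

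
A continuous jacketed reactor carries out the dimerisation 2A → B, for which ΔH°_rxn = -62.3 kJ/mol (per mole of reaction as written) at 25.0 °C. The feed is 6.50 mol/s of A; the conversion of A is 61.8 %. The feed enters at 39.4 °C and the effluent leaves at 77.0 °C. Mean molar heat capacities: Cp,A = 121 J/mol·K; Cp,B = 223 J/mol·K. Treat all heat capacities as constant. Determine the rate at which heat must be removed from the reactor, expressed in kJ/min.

Q_out = 5850 kJ/min

Extent of reaction ξ = 0.618 × 6.50 / 2 = 2.0085 mol/s
Reaction term: ξ·ΔH°_rxn = 2.0085 × -62.3 = -125.13 kJ/s
Sensible, feed 39.4→25 °C: -11.326 kJ/s
Outlet flows (mol/s): A 2.483, B 2.0085
Sensible, products 25→77.0 °C: 38.914 kJ/s
Q = ΔH = -97.542 kJ/s = -97.542 kW
Heat removed = 5852.5 kJ/min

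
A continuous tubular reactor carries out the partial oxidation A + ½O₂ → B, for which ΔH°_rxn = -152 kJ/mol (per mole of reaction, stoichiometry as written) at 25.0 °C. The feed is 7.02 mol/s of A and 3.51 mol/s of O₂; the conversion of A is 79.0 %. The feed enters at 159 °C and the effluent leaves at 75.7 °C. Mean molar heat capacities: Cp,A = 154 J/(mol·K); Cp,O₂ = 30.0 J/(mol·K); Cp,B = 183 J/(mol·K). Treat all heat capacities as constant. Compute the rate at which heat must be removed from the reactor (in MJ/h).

Q_out = 3380 MJ/h

Extent of reaction ξ = 0.790 × 7.02 = 5.5458 mol/s
Reaction term: ξ·ΔH°_rxn = 5.5458 × -152 = -842.96 kJ/s
Sensible, feed 159→25 °C: -158.97 kJ/s
Outlet flows (mol/s): A 1.4742, O₂ 0.7371, B 5.5458
Sensible, products 25→75.7 °C: 64.086 kJ/s
Q = ΔH = -937.85 kJ/s = -937.85 kW
Heat removed = 3376.3 MJ/h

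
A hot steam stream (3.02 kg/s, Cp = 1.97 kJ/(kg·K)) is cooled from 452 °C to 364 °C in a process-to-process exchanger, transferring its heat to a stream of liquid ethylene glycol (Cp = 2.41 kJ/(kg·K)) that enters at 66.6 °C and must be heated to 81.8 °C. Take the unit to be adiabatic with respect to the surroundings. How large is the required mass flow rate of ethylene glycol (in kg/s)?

Heat released by hot stream: Q = 3.02 × 1.97 × (452 − 364) = 523.55 kJ/s
Energy balance on cold side (adiabatic exchanger): Q = ṁ_c·Cp_c·(T_c,out − T_c,in)
ṁ_c = 523.55 / [2.41 × (81.8 − 66.6)] = 14.292 kg/s

ṁ_c = 14.3 kg/s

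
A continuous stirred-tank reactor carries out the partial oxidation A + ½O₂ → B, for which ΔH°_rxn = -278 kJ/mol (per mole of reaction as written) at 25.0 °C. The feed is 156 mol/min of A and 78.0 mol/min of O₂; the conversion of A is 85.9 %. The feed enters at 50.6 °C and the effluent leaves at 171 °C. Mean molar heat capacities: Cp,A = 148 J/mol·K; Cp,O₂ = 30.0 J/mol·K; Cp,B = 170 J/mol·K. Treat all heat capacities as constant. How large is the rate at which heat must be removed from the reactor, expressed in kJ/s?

Extent of reaction ξ = 0.859 × 156 = 134 mol/min
Reaction term: ξ·ΔH°_rxn = 134 × -278 = -37253 kJ/min
Sensible, feed 50.6→25 °C: -650.96 kJ/min
Outlet flows (mol/min): A 21.996, O₂ 10.998, B 134
Sensible, products 25→171 °C: 3849.4 kJ/min
Q = ΔH = -34055 kJ/min = -567.58 kW
Heat removed = 567.58 kJ/s

Q_out = 568 kJ/s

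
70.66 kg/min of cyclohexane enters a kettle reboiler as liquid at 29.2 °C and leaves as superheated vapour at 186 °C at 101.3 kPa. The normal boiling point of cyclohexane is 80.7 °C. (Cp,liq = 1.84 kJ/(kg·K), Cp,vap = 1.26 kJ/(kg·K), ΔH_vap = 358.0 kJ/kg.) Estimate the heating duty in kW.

liquid 29.2→80.7 °C: 94.76 kJ/kg
vaporisation at 80.7 °C: 358 kJ/kg
vapour 80.7→186 °C: 132.68 kJ/kg
Δh = 94.76 + 358 + 132.68 = 585.44 kJ/kg
Q = ṁ·Δh = 70.66 kg/min × 585.44 kJ/kg = 41367 kJ/min
|Q| = 689.45 kW

Q = 689 kW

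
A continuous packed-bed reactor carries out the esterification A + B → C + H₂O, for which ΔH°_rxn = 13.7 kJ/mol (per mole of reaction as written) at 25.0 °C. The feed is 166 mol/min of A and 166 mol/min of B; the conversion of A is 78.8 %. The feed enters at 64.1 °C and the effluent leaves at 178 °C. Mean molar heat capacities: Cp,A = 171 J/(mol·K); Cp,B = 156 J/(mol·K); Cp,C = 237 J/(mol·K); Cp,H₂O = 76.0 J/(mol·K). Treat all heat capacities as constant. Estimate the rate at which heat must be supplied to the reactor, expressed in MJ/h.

Extent of reaction ξ = 0.788 × 166 = 130.81 mol/min
Reaction term: ξ·ΔH°_rxn = 130.81 × 13.7 = 1792.1 kJ/min
Sensible, feed 64.1→25 °C: -2122.4 kJ/min
Outlet flows (mol/min): A 35.192, B 35.192, C 130.81, H₂O 130.81
Sensible, products 25→178 °C: 8025 kJ/min
Q = ΔH = 7694.6 kJ/min = 128.24 kW
Heat supplied = 461.68 MJ/h

Q_in = 462 MJ/h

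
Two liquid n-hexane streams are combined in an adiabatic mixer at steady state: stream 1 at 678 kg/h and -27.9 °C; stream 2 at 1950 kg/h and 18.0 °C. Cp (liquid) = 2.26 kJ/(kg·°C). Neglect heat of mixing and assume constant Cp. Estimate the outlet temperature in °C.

T_out = 6.16 °C

Adiabatic, steady state ⇒ Σ ṁᵢCp,ᵢ(T_out − Tᵢ) = 0
Σ ṁᵢCp,ᵢTᵢ = 678×2.26×-27.9 + 1950×2.26×18.0 = 36575
Σ ṁᵢCp,ᵢ = 678×2.26 + 1950×2.26 = 5939.3
T_out = 36575 / 5939.3 = 6.1582 °C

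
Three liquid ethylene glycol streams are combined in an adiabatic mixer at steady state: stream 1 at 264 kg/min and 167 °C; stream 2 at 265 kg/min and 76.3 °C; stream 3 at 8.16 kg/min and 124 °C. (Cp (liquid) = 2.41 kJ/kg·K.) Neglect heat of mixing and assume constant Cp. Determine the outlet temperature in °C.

Adiabatic, steady state ⇒ Σ ṁᵢCp,ᵢ(T_out − Tᵢ) = 0
Σ ṁᵢCp,ᵢTᵢ = 264×2.41×167 + 265×2.41×76.3 + 8.16×2.41×124 = 157420
Σ ṁᵢCp,ᵢ = 264×2.41 + 265×2.41 + 8.16×2.41 = 1294.6
T_out = 157420 / 1294.6 = 121.6 °C

T_out = 122 °C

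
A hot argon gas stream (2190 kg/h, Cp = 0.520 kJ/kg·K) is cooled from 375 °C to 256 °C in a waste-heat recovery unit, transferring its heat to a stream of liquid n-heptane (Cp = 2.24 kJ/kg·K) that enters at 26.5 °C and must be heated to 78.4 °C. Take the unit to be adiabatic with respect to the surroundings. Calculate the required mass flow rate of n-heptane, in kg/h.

ṁ_c = 1170 kg/h

Heat released by hot stream: Q = 2190 × 0.520 × (375 − 256) = 135520 kJ/h
Energy balance on cold side (adiabatic exchanger): Q = ṁ_c·Cp_c·(T_c,out − T_c,in)
ṁ_c = 135520 / [2.24 × (78.4 − 26.5)] = 1165.7 kg/h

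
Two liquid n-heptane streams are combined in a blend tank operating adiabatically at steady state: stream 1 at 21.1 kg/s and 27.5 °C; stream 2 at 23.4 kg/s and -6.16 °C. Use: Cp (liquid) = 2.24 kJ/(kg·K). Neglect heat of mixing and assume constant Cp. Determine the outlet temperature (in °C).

No heat crosses the boundary, so H_out = H_in.
Σ ṁᵢCp,ᵢTᵢ = 21.1×2.24×27.5 + 23.4×2.24×-6.16 = 976.88
Σ ṁᵢCp,ᵢ = 21.1×2.24 + 23.4×2.24 = 99.68
T_out = 976.88 / 99.68 = 9.8001 °C

T_out = 9.80 °C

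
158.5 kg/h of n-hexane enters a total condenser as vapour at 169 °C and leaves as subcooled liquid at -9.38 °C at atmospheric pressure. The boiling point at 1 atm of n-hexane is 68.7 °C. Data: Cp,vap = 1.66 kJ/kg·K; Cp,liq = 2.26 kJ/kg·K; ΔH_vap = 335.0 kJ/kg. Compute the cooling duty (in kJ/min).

vapour 169→68.7 °C: -166.5 kJ/kg
condensation at 68.7 °C: -335 kJ/kg
liquid 68.7→-9.38 °C: -176.46 kJ/kg
Δh = -166.5 + -335 + -176.46 = -677.96 kJ/kg
Q = ṁ·Δh = 158.5 kg/h × -677.96 kJ/kg = -107460 kJ/h
|Q| = 29.849 kW = 1790.9 kJ/min

Q_c = 1790 kJ/min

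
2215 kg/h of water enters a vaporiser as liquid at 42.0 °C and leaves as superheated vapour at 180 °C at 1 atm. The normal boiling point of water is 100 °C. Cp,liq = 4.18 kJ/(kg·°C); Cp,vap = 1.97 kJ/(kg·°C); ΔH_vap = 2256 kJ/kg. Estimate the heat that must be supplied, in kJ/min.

Q = 98100 kJ/min

liquid 42.0→100 °C: 242.44 kJ/kg
vaporisation at 100 °C: 2256 kJ/kg
vapour 100→180 °C: 157.6 kJ/kg
Δh = 242.44 + 2256 + 157.6 = 2656 kJ/kg
Q = ṁ·Δh = 2215 kg/h × 2656 kJ/kg = 5.8831e+06 kJ/h
|Q| = 1634.2 kW = 98052 kJ/min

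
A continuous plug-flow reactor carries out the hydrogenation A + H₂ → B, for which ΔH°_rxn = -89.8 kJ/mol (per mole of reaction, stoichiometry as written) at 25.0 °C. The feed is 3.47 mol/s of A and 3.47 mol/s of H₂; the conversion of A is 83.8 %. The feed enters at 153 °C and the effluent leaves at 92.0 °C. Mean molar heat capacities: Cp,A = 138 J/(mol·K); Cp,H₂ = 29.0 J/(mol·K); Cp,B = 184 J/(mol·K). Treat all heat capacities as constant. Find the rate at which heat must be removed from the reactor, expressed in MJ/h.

Extent of reaction ξ = 0.838 × 3.47 = 2.9079 mol/s
Reaction term: ξ·ΔH°_rxn = 2.9079 × -89.8 = -261.13 kJ/s
Sensible, feed 153→25 °C: -74.175 kJ/s
Outlet flows (mol/s): A 0.56214, H₂ 0.56214, B 2.9079
Sensible, products 25→92.0 °C: 42.138 kJ/s
Q = ΔH = -293.16 kJ/s = -293.16 kW
Heat removed = 1055.4 MJ/h

Q_out = 1060 MJ/h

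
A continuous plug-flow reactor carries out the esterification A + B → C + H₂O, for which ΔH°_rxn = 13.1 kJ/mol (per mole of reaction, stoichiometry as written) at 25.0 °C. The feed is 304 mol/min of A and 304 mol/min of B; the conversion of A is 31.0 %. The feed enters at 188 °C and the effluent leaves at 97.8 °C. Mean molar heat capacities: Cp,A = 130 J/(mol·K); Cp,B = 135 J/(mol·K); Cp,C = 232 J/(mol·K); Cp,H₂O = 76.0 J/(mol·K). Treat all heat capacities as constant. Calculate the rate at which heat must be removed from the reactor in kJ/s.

Q_out = 95.6 kJ/s

Extent of reaction ξ = 0.310 × 304 = 94.24 mol/min
Reaction term: ξ·ΔH°_rxn = 94.24 × 13.1 = 1234.5 kJ/min
Sensible, feed 188→25 °C: -13131 kJ/min
Outlet flows (mol/min): A 209.76, B 209.76, C 94.24, H₂O 94.24
Sensible, products 25→97.8 °C: 6159.8 kJ/min
Q = ΔH = -5737 kJ/min = -95.616 kW
Heat removed = 95.616 kJ/s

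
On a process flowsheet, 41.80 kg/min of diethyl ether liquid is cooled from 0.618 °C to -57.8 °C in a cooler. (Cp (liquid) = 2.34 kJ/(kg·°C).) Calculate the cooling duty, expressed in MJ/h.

Q_c = 343 MJ/h

Q = ṁ·Cp·ΔT = 41.80 × 2.34 × (-57.8 − 0.618) = -5714 kJ/min
Converting: 5714 / 60 s = 95.233 kW
Cooling duty = 342.84 MJ/h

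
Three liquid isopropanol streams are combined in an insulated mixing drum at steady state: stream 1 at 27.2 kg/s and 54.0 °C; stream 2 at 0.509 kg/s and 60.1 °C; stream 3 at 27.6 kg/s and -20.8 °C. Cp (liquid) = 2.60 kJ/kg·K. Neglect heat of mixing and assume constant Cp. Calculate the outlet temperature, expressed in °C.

T_out = 16.7 °C

Energy balance with Q = 0: Σ ṁᵢCp,ᵢ(T_out − Tᵢ) = 0
Σ ṁᵢCp,ᵢTᵢ = 27.2×2.60×54.0 + 0.509×2.60×60.1 + 27.6×2.60×-20.8 = 2405.8
Σ ṁᵢCp,ᵢ = 27.2×2.60 + 0.509×2.60 + 27.6×2.60 = 143.8
T_out = 2405.8 / 143.8 = 16.73 °C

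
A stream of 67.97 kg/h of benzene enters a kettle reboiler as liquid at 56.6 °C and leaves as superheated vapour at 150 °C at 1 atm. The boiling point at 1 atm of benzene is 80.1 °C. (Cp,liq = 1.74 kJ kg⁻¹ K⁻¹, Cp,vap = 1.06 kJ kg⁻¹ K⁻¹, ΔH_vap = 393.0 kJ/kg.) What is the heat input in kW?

liquid 56.6→80.1 °C: 40.89 kJ/kg
vaporisation at 80.1 °C: 393 kJ/kg
vapour 80.1→150 °C: 74.094 kJ/kg
Δh = 40.89 + 393 + 74.094 = 507.98 kJ/kg
Q = ṁ·Δh = 67.97 kg/h × 507.98 kJ/kg = 34528 kJ/h
|Q| = 9.591 kW

Q = 9.59 kW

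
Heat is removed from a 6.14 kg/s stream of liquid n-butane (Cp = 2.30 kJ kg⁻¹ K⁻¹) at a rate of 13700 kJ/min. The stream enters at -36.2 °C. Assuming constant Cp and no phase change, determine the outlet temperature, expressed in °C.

Q = 13700 kJ/min = 228.33 kJ/s
ΔT = Q/(ṁ·Cp) = 228.33/(6.14×2.30) = 16.169 K
T_out = -36.2 − 16.169 = -52.369 °C

T_out = -52.4 °C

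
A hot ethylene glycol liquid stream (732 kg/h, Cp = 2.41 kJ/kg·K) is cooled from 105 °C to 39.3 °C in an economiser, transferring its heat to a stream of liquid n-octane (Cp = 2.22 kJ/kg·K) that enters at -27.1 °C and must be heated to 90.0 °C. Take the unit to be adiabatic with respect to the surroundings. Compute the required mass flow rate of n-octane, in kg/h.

Heat released by hot stream: Q = 732 × 2.41 × (105 − 39.3) = 115900 kJ/h
Energy balance on cold side (adiabatic exchanger): Q = ṁ_c·Cp_c·(T_c,out − T_c,in)
ṁ_c = 115900 / [2.22 × (90.0 − -27.1)] = 445.84 kg/h

ṁ_c = 446 kg/h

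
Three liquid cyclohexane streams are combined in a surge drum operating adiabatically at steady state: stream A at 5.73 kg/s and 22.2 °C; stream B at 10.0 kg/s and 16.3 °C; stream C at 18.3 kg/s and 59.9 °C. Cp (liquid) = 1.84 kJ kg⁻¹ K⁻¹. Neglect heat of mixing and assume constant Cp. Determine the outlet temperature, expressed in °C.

No heat crosses the boundary, so H_out = H_in.
T_out = Σ ṁᵢCp,ᵢTᵢ / Σ ṁᵢCp,ᵢ
      = 2550.9 / 62.615 = 40.74 °C

T_out = 40.7 °C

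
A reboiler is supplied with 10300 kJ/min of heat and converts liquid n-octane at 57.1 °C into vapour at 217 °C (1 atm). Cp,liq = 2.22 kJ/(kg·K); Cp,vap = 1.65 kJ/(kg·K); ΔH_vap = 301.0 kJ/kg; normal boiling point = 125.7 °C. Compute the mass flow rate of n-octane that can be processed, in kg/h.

Δh = 2.22×(125.7−57.1) + 301.0 + 1.65×(217−125.7) = 603.94 kJ/kg
Q = 10300 kJ/min = 171.67 kJ/s = 618000 kJ/h
ṁ = Q/Δh = 618000 / 603.94 = 1023.3 kg/h

ṁ = 1020 kg/h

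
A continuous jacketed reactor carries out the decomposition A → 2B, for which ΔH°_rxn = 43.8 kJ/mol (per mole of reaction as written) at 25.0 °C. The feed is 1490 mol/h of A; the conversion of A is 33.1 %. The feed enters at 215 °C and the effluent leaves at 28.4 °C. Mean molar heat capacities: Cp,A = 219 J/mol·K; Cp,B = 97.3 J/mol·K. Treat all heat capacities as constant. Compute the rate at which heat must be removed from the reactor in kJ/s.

Extent of reaction ξ = 0.331 × 1490 = 493.19 mol/h
Reaction term: ξ·ΔH°_rxn = 493.19 × 43.8 = 21602 kJ/h
Sensible, feed 215→25 °C: -61999 kJ/h
Outlet flows (mol/h): A 996.81, B 986.38
Sensible, products 25→28.4 °C: 1068.5 kJ/h
Q = ΔH = -39329 kJ/h = -10.925 kW
Heat removed = 10.925 kJ/s

Q_out = 10.9 kJ/s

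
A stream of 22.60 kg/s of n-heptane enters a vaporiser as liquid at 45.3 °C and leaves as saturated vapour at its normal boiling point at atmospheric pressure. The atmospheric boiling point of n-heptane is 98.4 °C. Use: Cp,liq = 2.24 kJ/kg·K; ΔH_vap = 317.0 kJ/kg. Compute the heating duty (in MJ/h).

Q = 35500 MJ/h

liquid 45.3→98.4 °C: 118.94 kJ/kg
vaporisation at 98.4 °C: 317 kJ/kg
Δh = 118.94 + 317 = 435.94 kJ/kg
Q = ṁ·Δh = 22.60 kg/s × 435.94 kJ/kg = 9852.3 kJ/s
|Q| = 9852.3 kW = 35468 MJ/h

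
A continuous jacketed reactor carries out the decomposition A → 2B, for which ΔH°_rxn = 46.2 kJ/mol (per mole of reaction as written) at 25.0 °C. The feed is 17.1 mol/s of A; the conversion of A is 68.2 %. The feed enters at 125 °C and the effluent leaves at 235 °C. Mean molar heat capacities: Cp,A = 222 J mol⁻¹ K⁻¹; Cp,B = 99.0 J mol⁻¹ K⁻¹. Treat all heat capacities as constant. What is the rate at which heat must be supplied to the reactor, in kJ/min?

Q_in = 53900 kJ/min

Extent of reaction ξ = 0.682 × 17.1 = 11.662 mol/s
Reaction term: ξ·ΔH°_rxn = 11.662 × 46.2 = 538.79 kJ/s
Sensible, feed 125→25 °C: -379.62 kJ/s
Outlet flows (mol/s): A 5.4378, B 23.324
Sensible, products 25→235 °C: 738.42 kJ/s
Q = ΔH = 897.6 kJ/s = 897.6 kW
Heat supplied = 53856 kJ/min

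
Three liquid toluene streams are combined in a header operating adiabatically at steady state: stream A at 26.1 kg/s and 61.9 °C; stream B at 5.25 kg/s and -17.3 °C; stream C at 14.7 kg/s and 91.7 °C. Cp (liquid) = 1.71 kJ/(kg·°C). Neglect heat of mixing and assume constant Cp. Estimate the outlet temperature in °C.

T_out = 62.4 °C

Adiabatic, steady state ⇒ Σ ṁᵢCp,ᵢ(T_out − Tᵢ) = 0
T_out = Σ ṁᵢCp,ᵢTᵢ / Σ ṁᵢCp,ᵢ
      = 4912.4 / 78.745 = 62.383 °C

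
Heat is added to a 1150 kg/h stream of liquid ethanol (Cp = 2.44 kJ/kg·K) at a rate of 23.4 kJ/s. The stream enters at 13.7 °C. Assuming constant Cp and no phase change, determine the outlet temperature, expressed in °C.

T_out = 43.7 °C

Q = 23.4 kJ/s = 84240 kJ/h
ΔT = Q/(ṁ·Cp) = 84240/(1150×2.44) = 30.021 K
T_out = 13.7 + 30.021 = 43.721 °C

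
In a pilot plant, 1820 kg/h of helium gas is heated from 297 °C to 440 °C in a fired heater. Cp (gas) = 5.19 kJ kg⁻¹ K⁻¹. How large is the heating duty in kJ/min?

Q = ṁ·Cp·ΔT = 1820 × 5.19 × (440 − 297) = 1.3507e+06 kJ/h
Converting: 1.3507e+06 / 3600 s = 375.21 kW
Heating duty = 22512 kJ/min

Q = 22500 kJ/min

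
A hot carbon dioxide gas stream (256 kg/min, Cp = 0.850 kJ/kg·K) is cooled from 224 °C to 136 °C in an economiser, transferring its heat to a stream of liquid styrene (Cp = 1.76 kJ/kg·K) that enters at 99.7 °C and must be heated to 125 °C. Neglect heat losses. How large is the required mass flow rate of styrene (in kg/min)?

Heat released by hot stream: Q = 256 × 0.850 × (224 − 136) = 19149 kJ/min
Energy balance on cold side (adiabatic exchanger): Q = ṁ_c·Cp_c·(T_c,out − T_c,in)
ṁ_c = 19149 / [1.76 × (125 − 99.7)] = 430.04 kg/min

ṁ_c = 430 kg/min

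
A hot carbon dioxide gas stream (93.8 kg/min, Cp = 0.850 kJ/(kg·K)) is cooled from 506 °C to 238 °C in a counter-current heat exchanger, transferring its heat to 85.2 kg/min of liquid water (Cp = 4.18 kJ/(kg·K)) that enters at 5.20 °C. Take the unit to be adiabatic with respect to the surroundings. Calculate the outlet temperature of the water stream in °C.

Heat released by hot stream: Q = 93.8 × 0.850 × (506 − 238) = 21368 kJ/min
Energy balance on cold side (adiabatic exchanger): Q = ṁ_c·Cp_c·(T_c,out − T_c,in)
T_c,out = 5.20 + 21368/(85.2 × 4.18) = 65.199 °C

T_c,out = 65.2 °C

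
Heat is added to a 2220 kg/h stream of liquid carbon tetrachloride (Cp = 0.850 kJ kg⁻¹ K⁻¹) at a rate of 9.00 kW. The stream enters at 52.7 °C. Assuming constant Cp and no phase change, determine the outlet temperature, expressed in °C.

T_out = 69.9 °C

Q = 9.00 kW = 32400 kJ/h
ΔT = Q/(ṁ·Cp) = 32400/(2220×0.850) = 17.17 K
T_out = 52.7 + 17.17 = 69.87 °C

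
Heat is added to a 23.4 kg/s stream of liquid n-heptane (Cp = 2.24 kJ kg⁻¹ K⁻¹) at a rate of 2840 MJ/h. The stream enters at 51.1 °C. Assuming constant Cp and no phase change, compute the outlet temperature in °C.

Q = 2840 MJ/h = 788.89 kJ/s
ΔT = Q/(ṁ·Cp) = 788.89/(23.4×2.24) = 15.051 K
T_out = 51.1 + 15.051 = 66.151 °C

T_out = 66.2 °C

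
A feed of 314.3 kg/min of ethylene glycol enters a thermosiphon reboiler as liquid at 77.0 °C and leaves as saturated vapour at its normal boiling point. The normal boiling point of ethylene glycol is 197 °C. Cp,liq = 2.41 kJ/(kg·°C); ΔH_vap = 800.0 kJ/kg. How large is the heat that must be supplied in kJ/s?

Q = 5710 kJ/s

liquid 77.0→197 °C: 289.2 kJ/kg
vaporisation at 197 °C: 800 kJ/kg
Δh = 289.2 + 800 = 1089.2 kJ/kg
Q = ṁ·Δh = 314.3 kg/min × 1089.2 kJ/kg = 342340 kJ/min
|Q| = 5705.6 kW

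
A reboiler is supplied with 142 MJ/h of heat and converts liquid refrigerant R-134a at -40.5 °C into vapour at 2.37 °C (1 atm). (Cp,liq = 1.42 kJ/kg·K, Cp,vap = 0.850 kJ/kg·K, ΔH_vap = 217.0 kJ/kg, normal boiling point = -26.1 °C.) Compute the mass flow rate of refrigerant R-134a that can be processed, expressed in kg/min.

Δh = 1.42×(-26.1−-40.5) + 217.0 + 0.850×(2.37−-26.1) = 261.65 kJ/kg
Q = 142 MJ/h = 39.444 kJ/s = 2366.7 kJ/min
ṁ = Q/Δh = 2366.7 / 261.65 = 9.0452 kg/min

ṁ = 9.05 kg/min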